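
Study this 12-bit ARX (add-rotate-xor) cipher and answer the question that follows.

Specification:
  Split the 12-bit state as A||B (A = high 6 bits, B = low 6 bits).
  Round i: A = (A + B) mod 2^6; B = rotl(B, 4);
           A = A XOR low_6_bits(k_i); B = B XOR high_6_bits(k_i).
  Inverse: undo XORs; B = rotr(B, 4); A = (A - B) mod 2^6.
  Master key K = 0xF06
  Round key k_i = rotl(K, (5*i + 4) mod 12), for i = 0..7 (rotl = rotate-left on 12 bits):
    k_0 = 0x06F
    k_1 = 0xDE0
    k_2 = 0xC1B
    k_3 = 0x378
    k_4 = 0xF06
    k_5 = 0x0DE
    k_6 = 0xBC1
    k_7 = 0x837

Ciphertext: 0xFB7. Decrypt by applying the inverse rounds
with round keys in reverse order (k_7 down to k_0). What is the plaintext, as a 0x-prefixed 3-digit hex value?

0x2FA

s_0 = ciphertext = 0xFB7
s_1 = InvRound(s_0, k_7) = 0xB1D
s_2 = InvRound(s_1, k_6) = 0x88B
s_3 = InvRound(s_2, k_5) = 0x720
s_4 = InvRound(s_3, k_4) = 0xA71
s_5 = InvRound(s_4, k_3) = 0x7B3
s_6 = InvRound(s_5, k_2) = 0xE4C
s_7 = InvRound(s_6, k_1) = 0xAAF
s_8 = InvRound(s_7, k_0) = 0x2FA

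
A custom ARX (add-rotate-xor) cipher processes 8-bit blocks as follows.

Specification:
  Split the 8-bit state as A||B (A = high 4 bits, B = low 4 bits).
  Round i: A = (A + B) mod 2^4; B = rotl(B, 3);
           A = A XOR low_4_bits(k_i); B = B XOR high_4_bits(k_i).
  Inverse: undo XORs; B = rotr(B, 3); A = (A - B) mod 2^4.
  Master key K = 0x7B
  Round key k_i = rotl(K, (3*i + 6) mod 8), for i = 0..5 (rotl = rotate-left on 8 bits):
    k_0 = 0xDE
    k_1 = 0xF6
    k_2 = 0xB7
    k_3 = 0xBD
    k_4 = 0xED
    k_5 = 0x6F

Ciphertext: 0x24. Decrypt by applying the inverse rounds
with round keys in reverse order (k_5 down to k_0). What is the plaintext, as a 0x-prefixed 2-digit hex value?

0xD7

s_0 = ciphertext = 0x24
s_1 = InvRound(s_0, k_5) = 0x94
s_2 = InvRound(s_1, k_4) = 0xF5
s_3 = InvRound(s_2, k_3) = 0x5D
s_4 = InvRound(s_3, k_2) = 0x6C
s_5 = InvRound(s_4, k_1) = 0xA6
s_6 = InvRound(s_5, k_0) = 0xD7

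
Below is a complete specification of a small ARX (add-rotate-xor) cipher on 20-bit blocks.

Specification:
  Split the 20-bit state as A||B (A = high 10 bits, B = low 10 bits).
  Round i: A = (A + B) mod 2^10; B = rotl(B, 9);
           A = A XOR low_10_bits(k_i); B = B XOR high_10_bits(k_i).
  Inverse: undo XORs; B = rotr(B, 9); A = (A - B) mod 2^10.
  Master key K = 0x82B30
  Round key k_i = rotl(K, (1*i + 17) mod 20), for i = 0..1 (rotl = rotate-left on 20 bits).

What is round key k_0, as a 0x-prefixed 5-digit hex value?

0x10566

K = 0x82B30
k_0 = rotl(K, (1*0+17) mod 20) = rotl(K, 17) = 0x10566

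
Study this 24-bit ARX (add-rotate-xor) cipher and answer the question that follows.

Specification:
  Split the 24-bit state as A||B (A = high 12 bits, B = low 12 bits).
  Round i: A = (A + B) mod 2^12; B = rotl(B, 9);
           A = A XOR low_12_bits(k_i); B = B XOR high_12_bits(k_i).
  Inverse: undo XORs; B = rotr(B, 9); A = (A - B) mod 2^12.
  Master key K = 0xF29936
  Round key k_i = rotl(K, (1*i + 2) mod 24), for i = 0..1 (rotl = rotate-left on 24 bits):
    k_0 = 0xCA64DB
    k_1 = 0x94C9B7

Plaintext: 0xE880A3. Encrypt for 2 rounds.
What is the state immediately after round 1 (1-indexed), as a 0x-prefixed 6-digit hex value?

s_0 = plaintext = 0xE880A3
s_1 = Round(s_0, k_0) = 0xBF0AB2
s_2 = Round(s_1, k_1) = 0xF15C1A

0xBF0AB2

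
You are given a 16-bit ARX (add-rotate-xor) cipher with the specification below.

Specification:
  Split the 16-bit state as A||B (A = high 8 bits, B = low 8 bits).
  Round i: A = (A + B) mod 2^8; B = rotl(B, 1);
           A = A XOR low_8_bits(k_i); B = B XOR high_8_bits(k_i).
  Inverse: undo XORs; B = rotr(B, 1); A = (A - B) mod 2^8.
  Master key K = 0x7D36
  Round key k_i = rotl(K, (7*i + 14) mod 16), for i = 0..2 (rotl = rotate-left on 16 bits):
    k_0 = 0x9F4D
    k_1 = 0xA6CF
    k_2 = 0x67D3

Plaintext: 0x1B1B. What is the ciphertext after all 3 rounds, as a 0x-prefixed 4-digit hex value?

0x338C

s_0 = plaintext = 0x1B1B
s_1 = Round(s_0, k_0) = 0x7BA9
s_2 = Round(s_1, k_1) = 0xEBF5
s_3 = Round(s_2, k_2) = 0x338C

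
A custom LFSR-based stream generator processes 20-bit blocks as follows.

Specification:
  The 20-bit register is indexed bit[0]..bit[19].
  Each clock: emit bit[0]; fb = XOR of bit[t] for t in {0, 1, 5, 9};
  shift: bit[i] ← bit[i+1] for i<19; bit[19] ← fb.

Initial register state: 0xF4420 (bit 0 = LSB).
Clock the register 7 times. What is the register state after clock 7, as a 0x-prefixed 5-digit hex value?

reg_0 = 0xF4420
clock 1: out=0, reg = 0xFA210
clock 2: out=0, reg = 0xFD108
clock 3: out=0, reg = 0x7E884
clock 4: out=0, reg = 0x3F442
clock 5: out=0, reg = 0x9FA21
clock 6: out=1, reg = 0xCFD10
clock 7: out=0, reg = 0x67E88

0x67E88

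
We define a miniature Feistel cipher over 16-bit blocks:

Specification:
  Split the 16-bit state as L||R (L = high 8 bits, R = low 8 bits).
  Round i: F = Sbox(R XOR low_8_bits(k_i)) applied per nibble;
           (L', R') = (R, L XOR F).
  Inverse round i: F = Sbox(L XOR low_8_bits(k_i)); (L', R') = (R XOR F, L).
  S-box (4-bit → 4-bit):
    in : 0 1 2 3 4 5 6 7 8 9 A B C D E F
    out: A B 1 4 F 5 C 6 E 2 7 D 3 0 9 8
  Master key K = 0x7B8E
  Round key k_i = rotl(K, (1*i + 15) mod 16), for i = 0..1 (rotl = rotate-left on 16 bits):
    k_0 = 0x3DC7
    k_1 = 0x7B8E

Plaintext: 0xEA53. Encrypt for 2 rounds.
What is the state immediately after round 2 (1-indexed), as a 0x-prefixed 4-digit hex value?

0xC5AE

s_0 = plaintext = 0xEA53
s_1 = Round(s_0, k_0) = 0x53C5
s_2 = Round(s_1, k_1) = 0xC5AE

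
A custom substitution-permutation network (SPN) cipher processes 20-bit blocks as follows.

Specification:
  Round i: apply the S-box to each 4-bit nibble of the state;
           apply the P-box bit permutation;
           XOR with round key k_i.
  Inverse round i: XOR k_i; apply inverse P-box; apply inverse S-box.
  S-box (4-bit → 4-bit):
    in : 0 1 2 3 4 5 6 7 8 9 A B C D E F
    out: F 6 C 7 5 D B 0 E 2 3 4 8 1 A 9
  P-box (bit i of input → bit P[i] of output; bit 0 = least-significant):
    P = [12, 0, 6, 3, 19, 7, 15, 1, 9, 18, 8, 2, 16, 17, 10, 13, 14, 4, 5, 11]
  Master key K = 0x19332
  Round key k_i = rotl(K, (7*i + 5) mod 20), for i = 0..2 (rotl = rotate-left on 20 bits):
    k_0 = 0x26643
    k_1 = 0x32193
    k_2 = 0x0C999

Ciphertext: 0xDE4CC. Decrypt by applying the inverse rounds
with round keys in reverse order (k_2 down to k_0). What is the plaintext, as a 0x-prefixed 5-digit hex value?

0x1400A

s_0 = ciphertext = 0xDE4CC
s_1 = InvRound(s_0, k_2) = 0xE58D1
s_2 = InvRound(s_1, k_1) = 0xFF1F4
s_3 = InvRound(s_2, k_0) = 0x1400A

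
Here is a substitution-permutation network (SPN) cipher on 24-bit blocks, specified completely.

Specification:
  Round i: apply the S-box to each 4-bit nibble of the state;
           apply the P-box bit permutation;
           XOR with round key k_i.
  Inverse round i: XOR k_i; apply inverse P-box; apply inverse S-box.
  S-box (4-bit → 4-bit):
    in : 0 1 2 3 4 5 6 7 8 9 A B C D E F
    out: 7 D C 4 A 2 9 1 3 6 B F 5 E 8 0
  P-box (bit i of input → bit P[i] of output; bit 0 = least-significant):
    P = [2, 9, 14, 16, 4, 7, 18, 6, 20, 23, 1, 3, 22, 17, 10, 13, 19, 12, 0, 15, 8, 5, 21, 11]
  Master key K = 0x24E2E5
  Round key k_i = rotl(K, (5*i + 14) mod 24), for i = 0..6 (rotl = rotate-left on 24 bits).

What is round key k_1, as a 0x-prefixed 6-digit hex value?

K = 0x24E2E5
k_0 = rotl(K, (5*0+14) mod 24) = rotl(K, 14) = 0xB94938
k_1 = rotl(K, (5*1+14) mod 24) = rotl(K, 19) = 0x292717

0x292717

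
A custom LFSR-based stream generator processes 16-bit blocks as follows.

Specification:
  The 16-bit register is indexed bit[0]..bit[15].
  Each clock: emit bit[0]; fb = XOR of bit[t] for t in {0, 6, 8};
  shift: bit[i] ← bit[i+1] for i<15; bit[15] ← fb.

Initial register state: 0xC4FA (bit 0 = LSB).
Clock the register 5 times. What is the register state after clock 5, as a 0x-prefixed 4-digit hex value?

reg_0 = 0xC4FA
clock 1: out=0, reg = 0xE27D
clock 2: out=1, reg = 0x713E
clock 3: out=0, reg = 0xB89F
clock 4: out=1, reg = 0xDC4F
clock 5: out=1, reg = 0x6E27

0x6E27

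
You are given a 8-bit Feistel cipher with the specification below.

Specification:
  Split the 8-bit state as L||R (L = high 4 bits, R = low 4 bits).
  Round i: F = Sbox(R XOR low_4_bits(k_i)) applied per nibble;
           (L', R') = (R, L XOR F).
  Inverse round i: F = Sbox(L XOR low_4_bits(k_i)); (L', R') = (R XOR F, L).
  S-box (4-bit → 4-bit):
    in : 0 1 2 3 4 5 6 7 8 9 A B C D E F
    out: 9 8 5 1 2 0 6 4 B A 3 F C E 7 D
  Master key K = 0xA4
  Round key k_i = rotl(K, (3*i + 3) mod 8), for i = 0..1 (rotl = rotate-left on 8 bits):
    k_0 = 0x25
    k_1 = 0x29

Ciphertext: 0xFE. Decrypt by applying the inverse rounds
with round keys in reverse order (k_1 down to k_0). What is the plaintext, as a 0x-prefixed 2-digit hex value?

0x18

s_0 = ciphertext = 0xFE
s_1 = InvRound(s_0, k_1) = 0x8F
s_2 = InvRound(s_1, k_0) = 0x18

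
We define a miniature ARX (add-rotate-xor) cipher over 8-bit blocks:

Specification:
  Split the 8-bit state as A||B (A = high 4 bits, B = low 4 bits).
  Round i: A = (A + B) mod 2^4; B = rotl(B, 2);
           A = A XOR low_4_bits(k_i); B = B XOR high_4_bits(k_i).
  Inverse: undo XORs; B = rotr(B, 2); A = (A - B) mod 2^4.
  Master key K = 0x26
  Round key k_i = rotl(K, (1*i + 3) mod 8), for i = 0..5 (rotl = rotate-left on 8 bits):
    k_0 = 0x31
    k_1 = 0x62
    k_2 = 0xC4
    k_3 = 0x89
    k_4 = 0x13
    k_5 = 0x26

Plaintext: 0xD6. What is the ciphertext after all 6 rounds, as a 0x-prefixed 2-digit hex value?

s_0 = plaintext = 0xD6
s_1 = Round(s_0, k_0) = 0x2A
s_2 = Round(s_1, k_1) = 0xEC
s_3 = Round(s_2, k_2) = 0xEF
s_4 = Round(s_3, k_3) = 0x47
s_5 = Round(s_4, k_4) = 0x8C
s_6 = Round(s_5, k_5) = 0x21

0x21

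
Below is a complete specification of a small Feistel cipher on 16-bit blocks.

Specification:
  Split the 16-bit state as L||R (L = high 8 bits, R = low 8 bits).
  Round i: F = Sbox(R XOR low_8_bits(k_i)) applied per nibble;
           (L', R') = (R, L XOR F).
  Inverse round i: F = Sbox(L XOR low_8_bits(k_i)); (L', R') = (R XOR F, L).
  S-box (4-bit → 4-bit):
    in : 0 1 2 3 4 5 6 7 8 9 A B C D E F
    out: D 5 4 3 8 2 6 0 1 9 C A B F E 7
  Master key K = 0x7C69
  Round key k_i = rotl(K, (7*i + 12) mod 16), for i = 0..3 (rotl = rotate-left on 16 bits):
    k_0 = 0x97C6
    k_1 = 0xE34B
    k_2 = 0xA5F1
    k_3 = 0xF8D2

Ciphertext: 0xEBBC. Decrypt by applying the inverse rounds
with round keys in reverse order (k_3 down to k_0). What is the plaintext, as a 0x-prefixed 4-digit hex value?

0xF744

s_0 = ciphertext = 0xEBBC
s_1 = InvRound(s_0, k_3) = 0x85EB
s_2 = InvRound(s_1, k_2) = 0xE385
s_3 = InvRound(s_2, k_1) = 0x44E3
s_4 = InvRound(s_3, k_0) = 0xF744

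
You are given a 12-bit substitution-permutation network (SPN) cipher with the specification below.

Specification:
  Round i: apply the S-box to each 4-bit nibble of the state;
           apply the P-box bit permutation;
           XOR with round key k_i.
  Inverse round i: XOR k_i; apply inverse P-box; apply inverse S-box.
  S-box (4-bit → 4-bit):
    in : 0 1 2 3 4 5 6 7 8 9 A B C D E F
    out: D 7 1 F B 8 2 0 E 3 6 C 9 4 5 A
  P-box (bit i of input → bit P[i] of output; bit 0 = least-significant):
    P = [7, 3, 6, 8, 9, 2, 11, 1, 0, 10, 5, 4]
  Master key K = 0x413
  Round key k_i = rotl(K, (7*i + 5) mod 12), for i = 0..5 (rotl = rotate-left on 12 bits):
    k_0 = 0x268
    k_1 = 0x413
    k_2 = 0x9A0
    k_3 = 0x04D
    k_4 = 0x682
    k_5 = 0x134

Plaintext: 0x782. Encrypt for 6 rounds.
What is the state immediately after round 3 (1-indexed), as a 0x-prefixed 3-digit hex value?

0xC4E

s_0 = plaintext = 0x782
s_1 = Round(s_0, k_0) = 0xAEE
s_2 = Round(s_1, k_1) = 0xAF3
s_3 = Round(s_2, k_2) = 0xC4E
s_4 = Round(s_3, k_3) = 0x29A
s_5 = Round(s_4, k_4) = 0x4CF
s_6 = Round(s_5, k_5) = 0x62F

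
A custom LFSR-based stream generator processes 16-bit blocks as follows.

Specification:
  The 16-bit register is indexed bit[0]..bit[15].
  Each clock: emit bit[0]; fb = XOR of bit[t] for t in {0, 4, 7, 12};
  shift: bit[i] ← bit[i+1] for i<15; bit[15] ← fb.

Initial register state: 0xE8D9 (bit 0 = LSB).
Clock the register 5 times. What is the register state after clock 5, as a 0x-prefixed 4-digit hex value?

reg_0 = 0xE8D9
clock 1: out=1, reg = 0xF46C
clock 2: out=0, reg = 0xFA36
clock 3: out=0, reg = 0x7D1B
clock 4: out=1, reg = 0xBE8D
clock 5: out=1, reg = 0xDF46

0xDF46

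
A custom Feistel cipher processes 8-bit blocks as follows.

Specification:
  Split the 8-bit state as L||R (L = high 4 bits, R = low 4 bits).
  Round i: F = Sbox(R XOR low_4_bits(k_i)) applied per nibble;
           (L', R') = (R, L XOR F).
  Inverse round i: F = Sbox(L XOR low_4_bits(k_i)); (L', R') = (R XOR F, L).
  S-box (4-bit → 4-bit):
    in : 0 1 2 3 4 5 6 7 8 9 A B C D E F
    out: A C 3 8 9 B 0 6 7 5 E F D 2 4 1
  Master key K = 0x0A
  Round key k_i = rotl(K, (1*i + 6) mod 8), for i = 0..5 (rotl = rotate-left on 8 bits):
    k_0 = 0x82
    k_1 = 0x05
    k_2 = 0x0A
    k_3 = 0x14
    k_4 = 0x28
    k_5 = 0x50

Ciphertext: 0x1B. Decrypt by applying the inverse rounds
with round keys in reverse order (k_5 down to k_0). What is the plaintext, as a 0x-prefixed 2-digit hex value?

0x53

s_0 = ciphertext = 0x1B
s_1 = InvRound(s_0, k_5) = 0x71
s_2 = InvRound(s_1, k_4) = 0x07
s_3 = InvRound(s_2, k_3) = 0xE0
s_4 = InvRound(s_3, k_2) = 0x9E
s_5 = InvRound(s_4, k_1) = 0x39
s_6 = InvRound(s_5, k_0) = 0x53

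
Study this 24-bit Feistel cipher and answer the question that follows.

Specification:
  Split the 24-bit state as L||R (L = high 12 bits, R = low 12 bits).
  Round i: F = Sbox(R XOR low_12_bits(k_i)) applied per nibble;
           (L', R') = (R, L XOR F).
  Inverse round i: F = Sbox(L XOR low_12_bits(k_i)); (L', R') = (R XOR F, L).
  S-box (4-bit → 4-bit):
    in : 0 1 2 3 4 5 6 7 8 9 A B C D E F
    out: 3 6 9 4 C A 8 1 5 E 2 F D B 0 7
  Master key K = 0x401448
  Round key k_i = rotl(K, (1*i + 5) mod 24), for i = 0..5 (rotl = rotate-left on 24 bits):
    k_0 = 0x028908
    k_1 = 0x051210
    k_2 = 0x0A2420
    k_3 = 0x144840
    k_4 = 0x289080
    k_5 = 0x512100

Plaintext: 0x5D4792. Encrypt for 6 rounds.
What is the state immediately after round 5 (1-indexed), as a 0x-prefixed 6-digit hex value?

s_0 = plaintext = 0x5D4792
s_1 = Round(s_0, k_0) = 0x792536
s_2 = Round(s_1, k_1) = 0x53660A
s_3 = Round(s_2, k_2) = 0x60ACA4
s_4 = Round(s_3, k_3) = 0xCA4A06
s_5 = Round(s_4, k_4) = 0xA06EFC
s_6 = Round(s_5, k_5) = 0xEFCD7B

0xA06EFC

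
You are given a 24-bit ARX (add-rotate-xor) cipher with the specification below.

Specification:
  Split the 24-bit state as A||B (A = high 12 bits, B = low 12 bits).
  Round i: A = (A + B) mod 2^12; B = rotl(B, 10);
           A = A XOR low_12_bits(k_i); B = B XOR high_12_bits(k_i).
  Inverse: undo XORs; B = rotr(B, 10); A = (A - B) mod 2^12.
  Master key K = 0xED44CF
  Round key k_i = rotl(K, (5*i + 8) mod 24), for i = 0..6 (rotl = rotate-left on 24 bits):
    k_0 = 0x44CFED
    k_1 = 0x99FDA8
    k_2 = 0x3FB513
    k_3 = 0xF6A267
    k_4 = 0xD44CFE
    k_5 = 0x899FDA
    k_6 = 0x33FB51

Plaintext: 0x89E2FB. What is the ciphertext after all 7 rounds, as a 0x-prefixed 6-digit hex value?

0x968A4F

s_0 = plaintext = 0x89E2FB
s_1 = Round(s_0, k_0) = 0x4748F2
s_2 = Round(s_1, k_1) = 0x0CE3A3
s_3 = Round(s_2, k_2) = 0x162F13
s_4 = Round(s_3, k_3) = 0x2120AE
s_5 = Round(s_4, k_4) = 0xE3E56F
s_6 = Round(s_5, k_5) = 0xC775C2
s_7 = Round(s_6, k_6) = 0x968A4F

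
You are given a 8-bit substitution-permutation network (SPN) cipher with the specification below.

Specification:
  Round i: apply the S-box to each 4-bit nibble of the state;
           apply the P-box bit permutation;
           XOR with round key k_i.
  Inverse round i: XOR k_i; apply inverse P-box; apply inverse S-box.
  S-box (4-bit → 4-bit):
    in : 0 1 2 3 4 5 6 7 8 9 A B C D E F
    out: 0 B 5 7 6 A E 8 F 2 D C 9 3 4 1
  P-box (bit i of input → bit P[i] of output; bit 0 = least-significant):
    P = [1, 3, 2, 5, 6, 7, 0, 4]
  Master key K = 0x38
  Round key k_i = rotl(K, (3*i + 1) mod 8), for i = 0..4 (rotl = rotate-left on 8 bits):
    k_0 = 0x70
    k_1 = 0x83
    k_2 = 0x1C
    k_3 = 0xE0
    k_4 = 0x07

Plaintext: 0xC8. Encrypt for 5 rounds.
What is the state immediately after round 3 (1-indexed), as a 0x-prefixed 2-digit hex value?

s_0 = plaintext = 0xC8
s_1 = Round(s_0, k_0) = 0x0E
s_2 = Round(s_1, k_1) = 0x87
s_3 = Round(s_2, k_2) = 0xED
s_4 = Round(s_3, k_3) = 0xEB
s_5 = Round(s_4, k_4) = 0x22

0xED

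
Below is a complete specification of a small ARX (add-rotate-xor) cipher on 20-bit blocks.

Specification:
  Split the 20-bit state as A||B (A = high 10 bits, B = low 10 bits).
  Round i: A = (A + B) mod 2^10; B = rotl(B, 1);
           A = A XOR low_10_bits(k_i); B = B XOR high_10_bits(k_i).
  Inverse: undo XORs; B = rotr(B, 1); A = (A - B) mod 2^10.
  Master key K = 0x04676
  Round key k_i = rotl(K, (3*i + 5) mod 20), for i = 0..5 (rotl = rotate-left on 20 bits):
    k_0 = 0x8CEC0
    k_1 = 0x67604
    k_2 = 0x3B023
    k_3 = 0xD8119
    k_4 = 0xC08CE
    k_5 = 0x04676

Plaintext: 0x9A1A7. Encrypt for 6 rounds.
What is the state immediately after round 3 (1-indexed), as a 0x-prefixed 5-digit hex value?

s_0 = plaintext = 0x9A1A7
s_1 = Round(s_0, k_0) = 0xB3D7D
s_2 = Round(s_1, k_1) = 0x92367
s_3 = Round(s_2, k_2) = 0x63223
s_4 = Round(s_3, k_3) = 0xADB27
s_5 = Round(s_4, k_4) = 0x44D4D
s_6 = Round(s_5, k_5) = 0x05A8B

0x63223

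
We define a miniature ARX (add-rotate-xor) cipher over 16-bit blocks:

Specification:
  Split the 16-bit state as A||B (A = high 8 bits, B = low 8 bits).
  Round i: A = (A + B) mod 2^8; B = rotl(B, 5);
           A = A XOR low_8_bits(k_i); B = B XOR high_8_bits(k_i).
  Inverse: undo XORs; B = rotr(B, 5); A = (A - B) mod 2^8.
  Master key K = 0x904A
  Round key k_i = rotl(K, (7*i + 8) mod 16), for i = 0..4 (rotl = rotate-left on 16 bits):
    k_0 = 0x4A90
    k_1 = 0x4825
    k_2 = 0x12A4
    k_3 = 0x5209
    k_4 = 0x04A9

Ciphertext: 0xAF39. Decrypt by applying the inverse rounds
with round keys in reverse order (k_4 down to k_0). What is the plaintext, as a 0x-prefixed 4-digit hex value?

0x10DF

s_0 = ciphertext = 0xAF39
s_1 = InvRound(s_0, k_4) = 0x1DE9
s_2 = InvRound(s_1, k_3) = 0x37DD
s_3 = InvRound(s_2, k_2) = 0x157E
s_4 = InvRound(s_3, k_1) = 0x7FB1
s_5 = InvRound(s_4, k_0) = 0x10DF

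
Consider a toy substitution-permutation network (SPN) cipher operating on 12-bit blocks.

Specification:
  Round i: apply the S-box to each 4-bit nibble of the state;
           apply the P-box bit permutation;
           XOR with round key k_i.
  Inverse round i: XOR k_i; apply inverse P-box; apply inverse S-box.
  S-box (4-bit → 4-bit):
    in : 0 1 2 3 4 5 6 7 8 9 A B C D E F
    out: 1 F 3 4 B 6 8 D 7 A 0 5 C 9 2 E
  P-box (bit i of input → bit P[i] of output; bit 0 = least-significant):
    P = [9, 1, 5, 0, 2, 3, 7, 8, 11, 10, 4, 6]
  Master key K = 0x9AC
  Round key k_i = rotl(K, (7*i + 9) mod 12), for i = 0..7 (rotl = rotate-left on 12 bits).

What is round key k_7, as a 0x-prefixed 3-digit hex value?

0x26B

K = 0x9AC
k_0 = rotl(K, (7*0+9) mod 12) = rotl(K, 9) = 0x935
k_1 = rotl(K, (7*1+9) mod 12) = rotl(K, 4) = 0xAC9
k_2 = rotl(K, (7*2+9) mod 12) = rotl(K, 11) = 0x4D6
k_3 = rotl(K, (7*3+9) mod 12) = rotl(K, 6) = 0xB26
k_4 = rotl(K, (7*4+9) mod 12) = rotl(K, 1) = 0x359
k_5 = rotl(K, (7*5+9) mod 12) = rotl(K, 8) = 0xC9A
k_6 = rotl(K, (7*6+9) mod 12) = rotl(K, 3) = 0xD64
k_7 = rotl(K, (7*7+9) mod 12) = rotl(K, 10) = 0x26B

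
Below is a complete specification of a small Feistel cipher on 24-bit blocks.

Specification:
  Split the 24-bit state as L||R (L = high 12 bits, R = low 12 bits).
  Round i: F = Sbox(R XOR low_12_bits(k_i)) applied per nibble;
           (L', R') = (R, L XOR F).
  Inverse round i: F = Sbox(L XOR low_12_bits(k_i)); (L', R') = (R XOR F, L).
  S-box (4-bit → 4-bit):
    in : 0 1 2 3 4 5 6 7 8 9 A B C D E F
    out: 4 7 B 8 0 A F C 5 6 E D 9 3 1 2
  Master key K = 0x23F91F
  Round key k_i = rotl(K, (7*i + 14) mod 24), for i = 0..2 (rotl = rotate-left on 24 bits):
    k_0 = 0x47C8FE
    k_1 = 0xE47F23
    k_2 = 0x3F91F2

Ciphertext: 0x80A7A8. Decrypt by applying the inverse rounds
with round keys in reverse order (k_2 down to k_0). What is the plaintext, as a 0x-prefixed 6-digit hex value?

s_0 = ciphertext = 0x80A7A8
s_1 = InvRound(s_0, k_2) = 0x18D80A
s_2 = InvRound(s_1, k_1) = 0x9EB18D
s_3 = InvRound(s_2, k_0) = 0x6F79EB

0x6F79EB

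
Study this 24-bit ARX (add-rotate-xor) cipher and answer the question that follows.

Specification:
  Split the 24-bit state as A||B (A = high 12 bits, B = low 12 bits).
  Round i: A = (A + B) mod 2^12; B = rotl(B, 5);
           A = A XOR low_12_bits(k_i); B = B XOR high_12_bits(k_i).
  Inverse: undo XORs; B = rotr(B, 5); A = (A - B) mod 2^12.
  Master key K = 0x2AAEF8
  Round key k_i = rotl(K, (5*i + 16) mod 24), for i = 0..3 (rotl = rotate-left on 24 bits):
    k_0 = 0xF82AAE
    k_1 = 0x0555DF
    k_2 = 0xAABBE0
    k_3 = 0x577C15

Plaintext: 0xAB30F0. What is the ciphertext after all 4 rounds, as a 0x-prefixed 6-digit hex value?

s_0 = plaintext = 0xAB30F0
s_1 = Round(s_0, k_0) = 0x10D183
s_2 = Round(s_1, k_1) = 0x74F036
s_3 = Round(s_2, k_2) = 0xC65C6B
s_4 = Round(s_3, k_3) = 0x4C580F

0x4C580F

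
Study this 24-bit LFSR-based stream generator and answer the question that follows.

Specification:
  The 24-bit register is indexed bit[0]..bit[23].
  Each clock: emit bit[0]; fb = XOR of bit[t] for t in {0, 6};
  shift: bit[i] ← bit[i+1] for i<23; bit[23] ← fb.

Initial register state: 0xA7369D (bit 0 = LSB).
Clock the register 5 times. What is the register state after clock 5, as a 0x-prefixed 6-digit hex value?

reg_0 = 0xA7369D
clock 1: out=1, reg = 0xD39B4E
clock 2: out=0, reg = 0xE9CDA7
clock 3: out=1, reg = 0xF4E6D3
clock 4: out=1, reg = 0x7A7369
clock 5: out=1, reg = 0x3D39B4

0x3D39B4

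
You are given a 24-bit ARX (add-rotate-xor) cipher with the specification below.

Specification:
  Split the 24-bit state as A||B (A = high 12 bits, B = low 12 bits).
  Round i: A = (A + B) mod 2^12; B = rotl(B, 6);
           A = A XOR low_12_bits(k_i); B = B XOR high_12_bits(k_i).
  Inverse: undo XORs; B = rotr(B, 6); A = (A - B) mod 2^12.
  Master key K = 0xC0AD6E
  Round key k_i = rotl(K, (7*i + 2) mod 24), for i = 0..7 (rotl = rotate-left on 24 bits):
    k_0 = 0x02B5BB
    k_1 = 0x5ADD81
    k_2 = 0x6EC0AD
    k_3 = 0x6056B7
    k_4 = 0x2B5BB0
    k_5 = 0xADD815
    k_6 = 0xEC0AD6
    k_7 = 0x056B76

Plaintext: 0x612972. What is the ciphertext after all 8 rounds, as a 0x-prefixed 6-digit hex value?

s_0 = plaintext = 0x612972
s_1 = Round(s_0, k_0) = 0xA3FC8E
s_2 = Round(s_1, k_1) = 0xB4C61F
s_3 = Round(s_2, k_2) = 0x1C6134
s_4 = Round(s_3, k_3) = 0x44DB01
s_5 = Round(s_4, k_4) = 0x4FE2D9
s_6 = Round(s_5, k_5) = 0xFC2C96
s_7 = Round(s_6, k_6) = 0x68EB72
s_8 = Round(s_7, k_7) = 0x976CFB

0x976CFB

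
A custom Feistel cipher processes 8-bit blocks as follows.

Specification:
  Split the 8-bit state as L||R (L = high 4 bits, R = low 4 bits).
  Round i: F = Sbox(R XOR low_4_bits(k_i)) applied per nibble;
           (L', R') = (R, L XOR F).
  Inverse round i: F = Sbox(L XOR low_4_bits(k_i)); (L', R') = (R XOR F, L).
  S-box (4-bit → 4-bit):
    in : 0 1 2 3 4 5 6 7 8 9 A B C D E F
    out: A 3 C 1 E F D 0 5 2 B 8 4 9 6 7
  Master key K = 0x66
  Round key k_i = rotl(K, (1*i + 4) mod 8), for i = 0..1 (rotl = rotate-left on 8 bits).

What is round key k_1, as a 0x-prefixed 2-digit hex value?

K = 0x66
k_0 = rotl(K, (1*0+4) mod 8) = rotl(K, 4) = 0x66
k_1 = rotl(K, (1*1+4) mod 8) = rotl(K, 5) = 0xCC

0xCC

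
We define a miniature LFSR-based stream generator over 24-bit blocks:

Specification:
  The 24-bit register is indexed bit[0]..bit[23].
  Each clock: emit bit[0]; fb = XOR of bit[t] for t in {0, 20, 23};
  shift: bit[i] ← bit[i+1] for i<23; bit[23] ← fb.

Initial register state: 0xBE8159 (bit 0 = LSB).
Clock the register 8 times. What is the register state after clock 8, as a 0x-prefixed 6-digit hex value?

0xC1BE81

reg_0 = 0xBE8159
clock 1: out=1, reg = 0xDF40AC
clock 2: out=0, reg = 0x6FA056
clock 3: out=0, reg = 0x37D02B
clock 4: out=1, reg = 0x1BE815
clock 5: out=1, reg = 0x0DF40A
clock 6: out=0, reg = 0x06FA05
clock 7: out=1, reg = 0x837D02
clock 8: out=0, reg = 0xC1BE81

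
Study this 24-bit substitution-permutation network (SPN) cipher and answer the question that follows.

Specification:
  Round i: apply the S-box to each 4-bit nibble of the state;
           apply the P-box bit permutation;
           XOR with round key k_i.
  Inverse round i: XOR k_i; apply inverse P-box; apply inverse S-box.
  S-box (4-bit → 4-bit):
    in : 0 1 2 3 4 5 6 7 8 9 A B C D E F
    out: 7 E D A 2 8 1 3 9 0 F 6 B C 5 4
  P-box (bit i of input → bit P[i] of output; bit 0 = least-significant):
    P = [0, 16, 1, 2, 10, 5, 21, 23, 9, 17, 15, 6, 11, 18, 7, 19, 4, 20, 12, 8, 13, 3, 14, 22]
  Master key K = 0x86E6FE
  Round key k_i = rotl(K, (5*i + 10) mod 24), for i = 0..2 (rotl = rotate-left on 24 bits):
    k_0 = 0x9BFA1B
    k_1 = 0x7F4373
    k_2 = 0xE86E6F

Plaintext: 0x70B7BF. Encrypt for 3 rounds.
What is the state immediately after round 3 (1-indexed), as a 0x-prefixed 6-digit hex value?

s_0 = plaintext = 0x70B7BF
s_1 = Round(s_0, k_0) = 0xADC8A1
s_2 = Round(s_1, k_1) = 0x923C1D
s_3 = Round(s_2, k_2) = 0x467D19

0x467D19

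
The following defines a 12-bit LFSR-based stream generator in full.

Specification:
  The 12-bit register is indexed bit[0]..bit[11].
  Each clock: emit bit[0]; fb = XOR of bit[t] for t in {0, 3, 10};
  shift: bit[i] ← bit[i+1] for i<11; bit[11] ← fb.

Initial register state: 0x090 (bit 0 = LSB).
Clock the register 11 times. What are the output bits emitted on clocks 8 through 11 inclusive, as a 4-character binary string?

1000

reg_0 = 0x090
clock 1: out=0, reg = 0x048
clock 2: out=0, reg = 0x824
clock 3: out=0, reg = 0x412
clock 4: out=0, reg = 0xA09
clock 5: out=1, reg = 0x504
clock 6: out=0, reg = 0xA82
clock 7: out=0, reg = 0x541
clock 8: out=1, reg = 0x2A0
clock 9: out=0, reg = 0x150
clock 10: out=0, reg = 0x0A8
clock 11: out=0, reg = 0x854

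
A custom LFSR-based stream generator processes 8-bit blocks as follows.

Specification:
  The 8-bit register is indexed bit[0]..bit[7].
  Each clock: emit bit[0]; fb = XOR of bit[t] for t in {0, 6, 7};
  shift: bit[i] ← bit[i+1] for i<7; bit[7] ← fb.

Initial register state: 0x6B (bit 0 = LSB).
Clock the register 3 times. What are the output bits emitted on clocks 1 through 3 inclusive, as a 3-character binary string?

110

reg_0 = 0x6B
clock 1: out=1, reg = 0x35
clock 2: out=1, reg = 0x9A
clock 3: out=0, reg = 0xCD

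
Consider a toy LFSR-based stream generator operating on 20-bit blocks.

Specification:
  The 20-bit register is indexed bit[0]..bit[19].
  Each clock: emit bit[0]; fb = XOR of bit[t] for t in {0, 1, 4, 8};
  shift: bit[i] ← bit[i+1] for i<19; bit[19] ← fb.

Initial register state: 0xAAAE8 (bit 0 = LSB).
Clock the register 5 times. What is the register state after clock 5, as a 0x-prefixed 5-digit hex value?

reg_0 = 0xAAAE8
clock 1: out=0, reg = 0x55574
clock 2: out=0, reg = 0x2AABA
clock 3: out=0, reg = 0x1555D
clock 4: out=1, reg = 0x8AAAE
clock 5: out=0, reg = 0xC5557

0xC5557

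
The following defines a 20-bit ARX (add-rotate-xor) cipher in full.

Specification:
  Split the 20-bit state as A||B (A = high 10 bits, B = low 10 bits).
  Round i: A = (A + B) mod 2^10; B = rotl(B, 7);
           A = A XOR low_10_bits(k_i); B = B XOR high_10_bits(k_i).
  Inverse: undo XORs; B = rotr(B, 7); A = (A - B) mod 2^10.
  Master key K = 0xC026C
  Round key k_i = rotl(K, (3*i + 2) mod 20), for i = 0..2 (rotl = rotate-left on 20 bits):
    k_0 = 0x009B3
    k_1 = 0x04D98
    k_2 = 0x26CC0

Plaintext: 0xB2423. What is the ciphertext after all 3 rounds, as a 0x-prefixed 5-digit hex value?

s_0 = plaintext = 0xB2423
s_1 = Round(s_0, k_0) = 0xD7D86
s_2 = Round(s_1, k_1) = 0x5F723
s_3 = Round(s_2, k_2) = 0x1817F

0x1817F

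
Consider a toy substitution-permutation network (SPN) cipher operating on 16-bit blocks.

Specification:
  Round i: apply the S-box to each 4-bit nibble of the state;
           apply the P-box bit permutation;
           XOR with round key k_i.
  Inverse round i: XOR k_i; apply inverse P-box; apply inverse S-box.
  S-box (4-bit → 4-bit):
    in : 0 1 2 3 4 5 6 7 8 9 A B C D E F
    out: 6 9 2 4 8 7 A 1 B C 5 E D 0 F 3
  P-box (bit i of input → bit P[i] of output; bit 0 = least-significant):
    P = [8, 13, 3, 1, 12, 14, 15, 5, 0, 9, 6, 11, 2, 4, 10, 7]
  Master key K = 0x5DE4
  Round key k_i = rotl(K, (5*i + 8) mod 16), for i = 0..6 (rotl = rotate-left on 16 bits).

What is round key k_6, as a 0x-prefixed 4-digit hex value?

K = 0x5DE4
k_0 = rotl(K, (5*0+8) mod 16) = rotl(K, 8) = 0xE45D
k_1 = rotl(K, (5*1+8) mod 16) = rotl(K, 13) = 0x8BBC
k_2 = rotl(K, (5*2+8) mod 16) = rotl(K, 2) = 0x7791
k_3 = rotl(K, (5*3+8) mod 16) = rotl(K, 7) = 0xF22E
k_4 = rotl(K, (5*4+8) mod 16) = rotl(K, 12) = 0x45DE
k_5 = rotl(K, (5*5+8) mod 16) = rotl(K, 1) = 0xBBC8
k_6 = rotl(K, (5*6+8) mod 16) = rotl(K, 6) = 0x7917

0x7917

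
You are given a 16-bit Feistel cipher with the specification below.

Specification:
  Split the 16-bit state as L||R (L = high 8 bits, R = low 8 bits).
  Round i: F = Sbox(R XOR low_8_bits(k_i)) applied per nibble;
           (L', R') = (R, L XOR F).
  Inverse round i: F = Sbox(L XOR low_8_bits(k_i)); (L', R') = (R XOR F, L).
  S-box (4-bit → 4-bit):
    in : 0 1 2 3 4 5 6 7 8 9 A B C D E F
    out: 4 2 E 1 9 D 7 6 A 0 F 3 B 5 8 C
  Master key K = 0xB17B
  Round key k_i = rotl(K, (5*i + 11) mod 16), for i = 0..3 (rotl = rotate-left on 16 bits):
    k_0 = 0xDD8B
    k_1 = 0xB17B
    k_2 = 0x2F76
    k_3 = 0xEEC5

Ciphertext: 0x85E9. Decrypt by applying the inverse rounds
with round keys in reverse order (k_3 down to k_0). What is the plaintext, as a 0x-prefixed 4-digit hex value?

s_0 = ciphertext = 0x85E9
s_1 = InvRound(s_0, k_3) = 0x7D85
s_2 = InvRound(s_1, k_2) = 0xC67D
s_3 = InvRound(s_2, k_1) = 0x48C6
s_4 = InvRound(s_3, k_0) = 0x7748

0x7748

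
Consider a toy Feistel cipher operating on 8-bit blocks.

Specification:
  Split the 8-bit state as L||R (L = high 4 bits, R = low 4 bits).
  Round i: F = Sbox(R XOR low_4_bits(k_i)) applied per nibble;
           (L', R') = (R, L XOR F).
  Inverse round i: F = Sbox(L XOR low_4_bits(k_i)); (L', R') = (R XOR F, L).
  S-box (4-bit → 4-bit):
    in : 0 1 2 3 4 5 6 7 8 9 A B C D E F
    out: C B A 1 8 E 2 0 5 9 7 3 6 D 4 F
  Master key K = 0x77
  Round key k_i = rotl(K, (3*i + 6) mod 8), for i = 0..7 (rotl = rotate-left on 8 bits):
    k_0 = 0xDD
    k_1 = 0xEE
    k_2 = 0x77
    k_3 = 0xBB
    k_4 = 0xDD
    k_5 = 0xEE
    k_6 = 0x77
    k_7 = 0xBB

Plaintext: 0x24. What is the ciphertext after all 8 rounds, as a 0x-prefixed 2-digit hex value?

0xE6

s_0 = plaintext = 0x24
s_1 = Round(s_0, k_0) = 0x4B
s_2 = Round(s_1, k_1) = 0xBA
s_3 = Round(s_2, k_2) = 0xA6
s_4 = Round(s_3, k_3) = 0x67
s_5 = Round(s_4, k_4) = 0x71
s_6 = Round(s_5, k_5) = 0x18
s_7 = Round(s_6, k_6) = 0x8E
s_8 = Round(s_7, k_7) = 0xE6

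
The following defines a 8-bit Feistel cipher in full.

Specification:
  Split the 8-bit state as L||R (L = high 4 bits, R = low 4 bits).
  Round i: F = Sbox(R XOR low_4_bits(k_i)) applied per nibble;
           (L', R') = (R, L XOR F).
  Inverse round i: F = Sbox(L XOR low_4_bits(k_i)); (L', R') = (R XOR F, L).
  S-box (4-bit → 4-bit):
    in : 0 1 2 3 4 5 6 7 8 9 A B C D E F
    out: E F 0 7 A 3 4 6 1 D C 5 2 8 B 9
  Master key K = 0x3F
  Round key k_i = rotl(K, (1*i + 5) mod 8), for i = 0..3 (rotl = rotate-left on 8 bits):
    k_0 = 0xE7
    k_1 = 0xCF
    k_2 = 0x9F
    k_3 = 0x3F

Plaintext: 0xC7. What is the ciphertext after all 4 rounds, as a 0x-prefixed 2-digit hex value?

0xC8

s_0 = plaintext = 0xC7
s_1 = Round(s_0, k_0) = 0x72
s_2 = Round(s_1, k_1) = 0x2F
s_3 = Round(s_2, k_2) = 0xFC
s_4 = Round(s_3, k_3) = 0xC8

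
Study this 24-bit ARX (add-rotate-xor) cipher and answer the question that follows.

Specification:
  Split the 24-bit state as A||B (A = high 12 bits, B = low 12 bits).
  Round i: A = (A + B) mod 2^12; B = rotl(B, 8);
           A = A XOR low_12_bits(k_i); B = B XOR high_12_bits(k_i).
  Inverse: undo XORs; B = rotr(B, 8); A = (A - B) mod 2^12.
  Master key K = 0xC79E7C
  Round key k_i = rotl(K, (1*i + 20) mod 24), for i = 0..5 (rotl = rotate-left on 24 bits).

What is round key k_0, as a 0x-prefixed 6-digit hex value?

K = 0xC79E7C
k_0 = rotl(K, (1*0+20) mod 24) = rotl(K, 20) = 0xCC79E7

0xCC79E7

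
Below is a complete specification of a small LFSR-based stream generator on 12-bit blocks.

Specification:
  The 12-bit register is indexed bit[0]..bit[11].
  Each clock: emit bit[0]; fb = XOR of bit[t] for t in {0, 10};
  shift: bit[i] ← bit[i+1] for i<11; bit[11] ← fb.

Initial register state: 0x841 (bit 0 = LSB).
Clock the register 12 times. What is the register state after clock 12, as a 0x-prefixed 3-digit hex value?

reg_0 = 0x841
clock 1: out=1, reg = 0xC20
clock 2: out=0, reg = 0xE10
clock 3: out=0, reg = 0xF08
clock 4: out=0, reg = 0xF84
clock 5: out=0, reg = 0xFC2
clock 6: out=0, reg = 0xFE1
clock 7: out=1, reg = 0x7F0
clock 8: out=0, reg = 0xBF8
clock 9: out=0, reg = 0x5FC
clock 10: out=0, reg = 0xAFE
clock 11: out=0, reg = 0x57F
clock 12: out=1, reg = 0x2BF

0x2BF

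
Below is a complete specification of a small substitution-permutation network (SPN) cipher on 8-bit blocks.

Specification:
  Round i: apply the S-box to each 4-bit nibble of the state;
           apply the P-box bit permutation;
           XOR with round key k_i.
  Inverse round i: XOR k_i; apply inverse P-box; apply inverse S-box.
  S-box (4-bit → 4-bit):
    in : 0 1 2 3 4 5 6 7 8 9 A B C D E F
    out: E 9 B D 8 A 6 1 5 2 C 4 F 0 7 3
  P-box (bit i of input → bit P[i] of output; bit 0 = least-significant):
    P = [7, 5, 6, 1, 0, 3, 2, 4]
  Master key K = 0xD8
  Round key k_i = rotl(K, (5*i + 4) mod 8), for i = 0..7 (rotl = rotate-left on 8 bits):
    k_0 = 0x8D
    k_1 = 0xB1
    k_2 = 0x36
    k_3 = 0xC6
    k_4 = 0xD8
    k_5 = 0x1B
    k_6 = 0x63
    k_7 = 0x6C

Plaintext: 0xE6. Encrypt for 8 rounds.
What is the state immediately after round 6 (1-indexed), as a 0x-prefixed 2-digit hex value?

s_0 = plaintext = 0xE6
s_1 = Round(s_0, k_0) = 0xE0
s_2 = Round(s_1, k_1) = 0xDE
s_3 = Round(s_2, k_2) = 0xD6
s_4 = Round(s_3, k_3) = 0xA6
s_5 = Round(s_4, k_4) = 0xAC
s_6 = Round(s_5, k_5) = 0xED
s_7 = Round(s_6, k_6) = 0x6E
s_8 = Round(s_7, k_7) = 0x80

0xED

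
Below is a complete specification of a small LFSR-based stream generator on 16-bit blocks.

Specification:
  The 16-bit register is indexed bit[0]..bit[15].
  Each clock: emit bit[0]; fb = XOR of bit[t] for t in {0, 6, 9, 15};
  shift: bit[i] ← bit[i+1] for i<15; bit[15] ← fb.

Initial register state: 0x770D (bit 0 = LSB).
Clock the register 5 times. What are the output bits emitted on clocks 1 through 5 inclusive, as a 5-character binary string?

10110

reg_0 = 0x770D
clock 1: out=1, reg = 0x3B86
clock 2: out=0, reg = 0x9DC3
clock 3: out=1, reg = 0xCEE1
clock 4: out=1, reg = 0x6770
clock 5: out=0, reg = 0x33B8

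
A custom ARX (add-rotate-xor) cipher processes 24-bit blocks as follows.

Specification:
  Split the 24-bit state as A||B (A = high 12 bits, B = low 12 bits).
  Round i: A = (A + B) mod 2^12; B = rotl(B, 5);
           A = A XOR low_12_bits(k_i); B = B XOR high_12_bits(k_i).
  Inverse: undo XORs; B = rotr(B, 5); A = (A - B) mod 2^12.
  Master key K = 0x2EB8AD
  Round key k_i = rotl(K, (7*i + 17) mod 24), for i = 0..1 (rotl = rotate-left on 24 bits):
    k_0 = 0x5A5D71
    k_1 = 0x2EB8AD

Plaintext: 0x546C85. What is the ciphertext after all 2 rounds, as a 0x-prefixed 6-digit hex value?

0x97B161

s_0 = plaintext = 0x546C85
s_1 = Round(s_0, k_0) = 0xCBA51C
s_2 = Round(s_1, k_1) = 0x97B161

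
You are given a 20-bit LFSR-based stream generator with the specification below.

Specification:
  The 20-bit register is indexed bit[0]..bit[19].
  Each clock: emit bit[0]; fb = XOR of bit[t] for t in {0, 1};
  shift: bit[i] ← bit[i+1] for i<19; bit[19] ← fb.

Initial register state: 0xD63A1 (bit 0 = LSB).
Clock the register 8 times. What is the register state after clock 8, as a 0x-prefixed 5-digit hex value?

reg_0 = 0xD63A1
clock 1: out=1, reg = 0xEB1D0
clock 2: out=0, reg = 0x758E8
clock 3: out=0, reg = 0x3AC74
clock 4: out=0, reg = 0x1D63A
clock 5: out=0, reg = 0x8EB1D
clock 6: out=1, reg = 0xC758E
clock 7: out=0, reg = 0xE3AC7
clock 8: out=1, reg = 0x71D63

0x71D63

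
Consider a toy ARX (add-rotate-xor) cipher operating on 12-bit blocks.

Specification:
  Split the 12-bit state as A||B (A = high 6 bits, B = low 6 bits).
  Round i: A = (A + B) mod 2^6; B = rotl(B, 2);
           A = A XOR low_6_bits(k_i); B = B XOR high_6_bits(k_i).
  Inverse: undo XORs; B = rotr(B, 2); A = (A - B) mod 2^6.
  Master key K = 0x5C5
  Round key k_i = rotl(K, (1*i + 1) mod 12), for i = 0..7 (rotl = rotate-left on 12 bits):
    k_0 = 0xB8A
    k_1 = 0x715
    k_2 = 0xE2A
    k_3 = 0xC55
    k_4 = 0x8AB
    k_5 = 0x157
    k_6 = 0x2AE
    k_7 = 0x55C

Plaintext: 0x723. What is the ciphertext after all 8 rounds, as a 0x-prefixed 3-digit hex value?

s_0 = plaintext = 0x723
s_1 = Round(s_0, k_0) = 0xD60
s_2 = Round(s_1, k_1) = 0x01E
s_3 = Round(s_2, k_2) = 0xD01
s_4 = Round(s_3, k_3) = 0x835
s_5 = Round(s_4, k_4) = 0xFB5
s_6 = Round(s_5, k_5) = 0x912
s_7 = Round(s_6, k_6) = 0x603
s_8 = Round(s_7, k_7) = 0x1D9

0x1D9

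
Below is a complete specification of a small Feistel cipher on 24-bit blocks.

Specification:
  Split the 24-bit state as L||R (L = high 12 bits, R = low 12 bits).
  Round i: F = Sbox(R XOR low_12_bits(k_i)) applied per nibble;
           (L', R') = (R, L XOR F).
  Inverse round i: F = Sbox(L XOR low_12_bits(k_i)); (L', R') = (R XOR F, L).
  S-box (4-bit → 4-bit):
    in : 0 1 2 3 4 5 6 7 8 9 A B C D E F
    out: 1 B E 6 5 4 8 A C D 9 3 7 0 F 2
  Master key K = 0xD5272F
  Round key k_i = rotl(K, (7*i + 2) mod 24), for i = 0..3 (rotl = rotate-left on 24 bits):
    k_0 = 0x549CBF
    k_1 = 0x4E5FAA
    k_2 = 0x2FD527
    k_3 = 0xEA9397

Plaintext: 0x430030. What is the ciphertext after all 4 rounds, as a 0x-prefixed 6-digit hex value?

0xDB1894

s_0 = plaintext = 0x430030
s_1 = Round(s_0, k_0) = 0x0303F2
s_2 = Round(s_1, k_1) = 0x3F277C
s_3 = Round(s_2, k_2) = 0x77CDB1
s_4 = Round(s_3, k_3) = 0xDB1894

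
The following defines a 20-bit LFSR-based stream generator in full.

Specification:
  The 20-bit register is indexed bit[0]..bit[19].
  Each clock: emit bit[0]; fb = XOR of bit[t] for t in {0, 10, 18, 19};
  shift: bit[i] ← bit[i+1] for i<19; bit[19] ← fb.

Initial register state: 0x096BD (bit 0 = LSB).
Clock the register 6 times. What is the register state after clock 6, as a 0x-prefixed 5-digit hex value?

reg_0 = 0x096BD
clock 1: out=1, reg = 0x04B5E
clock 2: out=0, reg = 0x025AF
clock 3: out=1, reg = 0x012D7
clock 4: out=1, reg = 0x8096B
clock 5: out=1, reg = 0x404B5
clock 6: out=1, reg = 0xA025A

0xA025A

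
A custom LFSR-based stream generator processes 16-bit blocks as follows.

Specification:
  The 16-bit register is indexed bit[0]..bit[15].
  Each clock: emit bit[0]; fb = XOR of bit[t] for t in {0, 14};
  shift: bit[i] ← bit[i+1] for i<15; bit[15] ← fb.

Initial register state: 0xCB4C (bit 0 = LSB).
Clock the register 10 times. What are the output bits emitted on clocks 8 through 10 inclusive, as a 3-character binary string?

reg_0 = 0xCB4C
clock 1: out=0, reg = 0xE5A6
clock 2: out=0, reg = 0xF2D3
clock 3: out=1, reg = 0x7969
clock 4: out=1, reg = 0x3CB4
clock 5: out=0, reg = 0x1E5A
clock 6: out=0, reg = 0x0F2D
clock 7: out=1, reg = 0x8796
clock 8: out=0, reg = 0x43CB
clock 9: out=1, reg = 0x21E5
clock 10: out=1, reg = 0x90F2

011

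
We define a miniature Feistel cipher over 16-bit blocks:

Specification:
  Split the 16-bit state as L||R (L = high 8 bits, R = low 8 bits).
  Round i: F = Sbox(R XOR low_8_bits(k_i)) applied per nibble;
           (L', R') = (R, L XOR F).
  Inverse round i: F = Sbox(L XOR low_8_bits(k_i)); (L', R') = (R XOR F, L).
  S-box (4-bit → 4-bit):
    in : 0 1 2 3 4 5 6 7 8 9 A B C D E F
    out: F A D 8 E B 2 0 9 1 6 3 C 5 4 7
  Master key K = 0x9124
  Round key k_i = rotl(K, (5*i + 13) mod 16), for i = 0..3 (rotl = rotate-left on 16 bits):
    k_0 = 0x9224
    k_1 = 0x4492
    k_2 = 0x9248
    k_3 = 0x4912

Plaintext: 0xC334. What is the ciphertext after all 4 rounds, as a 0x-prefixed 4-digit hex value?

s_0 = plaintext = 0xC334
s_1 = Round(s_0, k_0) = 0x346C
s_2 = Round(s_1, k_1) = 0x6C40
s_3 = Round(s_2, k_2) = 0x4095
s_4 = Round(s_3, k_3) = 0x95D0

0x95D0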